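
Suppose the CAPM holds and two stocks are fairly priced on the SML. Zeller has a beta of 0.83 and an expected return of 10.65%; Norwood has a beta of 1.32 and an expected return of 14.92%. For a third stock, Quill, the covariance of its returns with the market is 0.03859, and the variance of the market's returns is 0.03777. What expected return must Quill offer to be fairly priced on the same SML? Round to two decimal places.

MRP = (14.92% − 10.65%) / (1.32 − 0.83) = 8.7143%
R_f = 10.65% − 0.83 × 8.7143% = 3.4171%
β_Quill = Cov / Var(R_m) = 0.03859 / 0.03777 = 1.0217
E(R_Quill) = R_f + β × MRP = 3.4171% + 1.0217 × 8.7143% = 12.32%

12.32%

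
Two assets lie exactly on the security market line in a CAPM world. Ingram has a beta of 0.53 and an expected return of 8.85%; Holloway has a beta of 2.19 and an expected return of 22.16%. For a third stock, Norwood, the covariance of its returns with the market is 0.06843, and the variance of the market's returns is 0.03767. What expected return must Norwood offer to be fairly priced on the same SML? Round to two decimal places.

MRP = (22.16% − 8.85%) / (2.19 − 0.53) = 8.0181%
R_f = 8.85% − 0.53 × 8.0181% = 4.6004%
β_Norwood = Cov / Var(R_m) = 0.06843 / 0.03767 = 1.8166
E(R_Norwood) = R_f + β × MRP = 4.6004% + 1.8166 × 8.0181% = 19.17%

19.17%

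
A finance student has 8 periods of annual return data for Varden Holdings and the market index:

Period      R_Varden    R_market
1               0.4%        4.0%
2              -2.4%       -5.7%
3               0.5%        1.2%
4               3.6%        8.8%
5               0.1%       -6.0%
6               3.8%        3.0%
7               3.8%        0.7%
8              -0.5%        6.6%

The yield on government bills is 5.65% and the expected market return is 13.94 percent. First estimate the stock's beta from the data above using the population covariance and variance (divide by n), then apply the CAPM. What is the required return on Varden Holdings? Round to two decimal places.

Mean R_i = (0.4 − 2.4 + 0.5 + 3.6 + 0.1 + 3.8 + 3.8 − 0.5) / 8 = 1.1625%
Mean R_m = (4.0 − 5.7 + 1.2 + 8.8 − 6.0 + 3.0 + 0.7 + 6.6) / 8 = 1.5750%
Σ(R_i − R̄_i)(R_m − R̄_m) = 43.0725  ⇒  Cov = 43.0725 / 8 = 5.3841
Σ(R_m − R̄_m)² = 196.5750  ⇒  Var(R_m) = 196.5750 / 8 = 24.5719
β = Cov / Var(R_m) = 5.3841 / 24.5719 = 0.2191
MRP = 13.94% − 5.65% = 8.29%
E(R) = R_f + β × MRP = 5.65% + 0.2191 × 8.29% = 7.47%

7.47%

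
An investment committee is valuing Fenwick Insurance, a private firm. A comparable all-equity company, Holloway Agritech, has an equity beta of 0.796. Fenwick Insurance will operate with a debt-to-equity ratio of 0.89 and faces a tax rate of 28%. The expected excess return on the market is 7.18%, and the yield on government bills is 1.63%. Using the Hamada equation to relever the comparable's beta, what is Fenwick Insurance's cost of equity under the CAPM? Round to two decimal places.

β_L = β_U × [1 + (1 − t)(D/E)] = 0.796 × [1 + (1 − 0.28) × 0.89]
    = 0.796 × [1 + 0.72 × 0.89] = 0.796 × 1.6408 = 1.3061
E(R) = R_f + β_L × MRP = 1.63% + 1.3061 × 7.18% = 11.01%

11.01%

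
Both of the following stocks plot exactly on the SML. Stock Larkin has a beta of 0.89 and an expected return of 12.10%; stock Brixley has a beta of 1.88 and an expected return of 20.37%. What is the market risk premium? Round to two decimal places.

8.35%

Both satisfy E(R) = R_f + β·MRP, so the slope of the SML is
MRP = (20.37% − 12.10%) / (1.88 − 0.89) = 8.27% / 0.99 = 8.3535%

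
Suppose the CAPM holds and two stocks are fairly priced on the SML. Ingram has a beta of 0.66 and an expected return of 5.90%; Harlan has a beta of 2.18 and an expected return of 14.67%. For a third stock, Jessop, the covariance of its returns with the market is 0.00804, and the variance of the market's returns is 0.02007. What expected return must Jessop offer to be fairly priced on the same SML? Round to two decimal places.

4.40%

MRP = (14.67% − 5.90%) / (2.18 − 0.66) = 5.7697%
R_f = 5.90% − 0.66 × 5.7697% = 2.0920%
β_Jessop = Cov / Var(R_m) = 0.00804 / 0.02007 = 0.4006
E(R_Jessop) = R_f + β × MRP = 2.0920% + 0.4006 × 5.7697% = 4.40%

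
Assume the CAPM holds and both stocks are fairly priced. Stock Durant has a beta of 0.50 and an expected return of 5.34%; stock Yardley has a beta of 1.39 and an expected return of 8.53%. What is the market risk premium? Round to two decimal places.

Both satisfy E(R) = R_f + β·MRP, so the slope of the SML is
MRP = (8.53% − 5.34%) / (1.39 − 0.50) = 3.19% / 0.89 = 3.5843%

3.58%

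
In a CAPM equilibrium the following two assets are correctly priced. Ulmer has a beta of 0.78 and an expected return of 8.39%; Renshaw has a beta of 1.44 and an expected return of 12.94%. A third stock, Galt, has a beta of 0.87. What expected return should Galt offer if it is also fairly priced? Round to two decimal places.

MRP (SML slope) = (12.94% − 8.39%) / (1.44 − 0.78) = 4.55% / 0.66 = 6.8939%
R_f (intercept) = 8.39% − 0.78 × 6.8939% = 3.0128%
E(R_Galt) = R_f + β × MRP = 3.0128% + 0.87 × 6.8939% = 9.01%

9.01%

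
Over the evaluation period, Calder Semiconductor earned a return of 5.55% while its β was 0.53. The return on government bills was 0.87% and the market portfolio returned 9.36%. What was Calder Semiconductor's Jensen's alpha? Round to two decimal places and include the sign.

Market excess return = 9.36% − 0.87% = 8.49%
CAPM benchmark = R_f + β(R_m − R_f) = 0.87% + 0.53 × 8.49% = 5.3697%
α = actual − benchmark = 5.55% − 5.3697% = +0.18%

+0.18%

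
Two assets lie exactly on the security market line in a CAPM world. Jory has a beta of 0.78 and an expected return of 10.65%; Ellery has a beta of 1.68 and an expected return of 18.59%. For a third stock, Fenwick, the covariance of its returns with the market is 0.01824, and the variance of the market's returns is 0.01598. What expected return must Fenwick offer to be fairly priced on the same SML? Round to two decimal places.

13.84%

MRP = (18.59% − 10.65%) / (1.68 − 0.78) = 8.8222%
R_f = 10.65% − 0.78 × 8.8222% = 3.7687%
β_Fenwick = Cov / Var(R_m) = 0.01824 / 0.01598 = 1.1414
E(R_Fenwick) = R_f + β × MRP = 3.7687% + 1.1414 × 8.8222% = 13.84%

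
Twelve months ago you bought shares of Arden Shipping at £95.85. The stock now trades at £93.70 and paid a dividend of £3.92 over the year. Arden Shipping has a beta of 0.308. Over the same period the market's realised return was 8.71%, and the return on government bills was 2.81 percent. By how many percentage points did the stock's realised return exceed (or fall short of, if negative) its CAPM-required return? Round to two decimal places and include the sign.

-2.78%

Realised HPR = (P1 + D1 − P0) / P0 = (93.70 + 3.92 − 95.85) / 95.85 = 1.77 / 95.85 = 1.8466%
MRP = 8.71% − 2.81% = 5.90%
CAPM required = R_f + β·MRP = 2.81% + 0.308 × 5.90% = 4.62720%
α = realised − required = 1.8466% − 4.62720% = -2.78%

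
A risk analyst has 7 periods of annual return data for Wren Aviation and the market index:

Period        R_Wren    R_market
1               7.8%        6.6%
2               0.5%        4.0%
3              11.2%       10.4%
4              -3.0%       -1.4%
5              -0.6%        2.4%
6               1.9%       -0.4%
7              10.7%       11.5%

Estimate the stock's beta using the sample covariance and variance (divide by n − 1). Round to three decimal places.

1.059

Mean R_i = (7.8 + 0.5 + 11.2 − 3.0 − 0.6 + 1.9 + 10.7) / 7 = 4.0714%
Mean R_m = (6.6 + 4.0 + 10.4 − 1.4 + 2.4 − 0.4 + 11.5) / 7 = 4.7286%
Σ(R_i − R̄_i)(R_m − R̄_m) = 160.2457  ⇒  Cov = 160.2457 / 6 = 26.7076
Σ(R_m − R̄_m)² = 151.3343  ⇒  Var(R_m) = 151.3343 / 6 = 25.2224
β = Cov / Var(R_m) = 26.7076 / 25.2224 = 1.0589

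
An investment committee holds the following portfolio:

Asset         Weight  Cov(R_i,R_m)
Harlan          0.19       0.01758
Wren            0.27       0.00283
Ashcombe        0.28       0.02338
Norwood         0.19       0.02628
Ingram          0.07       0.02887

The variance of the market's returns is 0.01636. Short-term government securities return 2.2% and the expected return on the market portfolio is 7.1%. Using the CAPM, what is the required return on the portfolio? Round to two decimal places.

7.49%

β_Harlan = 0.01758 / 0.01636 = 1.0746
β_Wren = 0.00283 / 0.01636 = 0.1730
β_Ashcombe = 0.02338 / 0.01636 = 1.4291
β_Norwood = 0.02628 / 0.01636 = 1.6064
β_Ingram = 0.02887 / 0.01636 = 1.7647
β_P = Σ w_i β_i = 0.19×1.0746 + 0.27×0.1730 + 0.28×1.4291 + 0.19×1.6064 + 0.07×1.7647 = 1.0798
MRP = 7.1% − 2.2% = 4.90%
E(R_P) = R_f + β_P × MRP = 2.2% + 1.0798 × 4.9% = 7.49%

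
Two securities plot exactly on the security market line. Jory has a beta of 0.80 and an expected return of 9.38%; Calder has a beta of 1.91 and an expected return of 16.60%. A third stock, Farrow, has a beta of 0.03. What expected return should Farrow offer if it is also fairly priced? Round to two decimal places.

MRP (SML slope) = (16.60% − 9.38%) / (1.91 − 0.80) = 7.22% / 1.11 = 6.5045%
R_f (intercept) = 9.38% − 0.80 × 6.5045% = 4.1764%
E(R_Farrow) = R_f + β × MRP = 4.1764% + 0.03 × 6.5045% = 4.37%

4.37%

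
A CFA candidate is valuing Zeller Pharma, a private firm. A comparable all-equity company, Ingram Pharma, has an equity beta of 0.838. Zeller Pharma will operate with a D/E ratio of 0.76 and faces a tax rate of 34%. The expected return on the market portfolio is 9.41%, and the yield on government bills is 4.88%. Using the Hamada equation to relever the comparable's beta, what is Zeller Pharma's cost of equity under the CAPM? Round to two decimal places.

β_L = β_U × [1 + (1 − t)(D/E)] = 0.838 × [1 + (1 − 0.34) × 0.76]
    = 0.838 × [1 + 0.66 × 0.76] = 0.838 × 1.5016 = 1.2583
MRP = 9.41% − 4.88% = 4.53%
E(R) = R_f + β_L × MRP = 4.88% + 1.2583 × 4.53% = 10.58%

10.58%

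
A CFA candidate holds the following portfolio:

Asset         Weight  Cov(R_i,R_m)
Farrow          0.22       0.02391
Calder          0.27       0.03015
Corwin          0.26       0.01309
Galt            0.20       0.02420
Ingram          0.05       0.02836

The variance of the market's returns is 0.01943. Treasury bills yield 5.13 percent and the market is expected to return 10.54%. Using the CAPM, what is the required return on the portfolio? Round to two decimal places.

11.55%

β_Farrow = 0.02391 / 0.01943 = 1.2306
β_Calder = 0.03015 / 0.01943 = 1.5517
β_Corwin = 0.01309 / 0.01943 = 0.6737
β_Galt = 0.02420 / 0.01943 = 1.2455
β_Ingram = 0.02836 / 0.01943 = 1.4596
β_P = Σ w_i β_i = 0.22×1.2306 + 0.27×1.5517 + 0.26×0.6737 + 0.20×1.2455 + 0.05×1.4596 = 1.1869
MRP = 10.54% − 5.13% = 5.41%
E(R_P) = R_f + β_P × MRP = 5.13% + 1.1869 × 5.41% = 11.55%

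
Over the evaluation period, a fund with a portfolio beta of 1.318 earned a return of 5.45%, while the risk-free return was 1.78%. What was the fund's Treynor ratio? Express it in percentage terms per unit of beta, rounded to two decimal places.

Treynor = (R_P − R_f) / β_P = (5.45% − 1.78%) / 1.3180 = 3.67% / 1.3180 = 2.78%

2.78%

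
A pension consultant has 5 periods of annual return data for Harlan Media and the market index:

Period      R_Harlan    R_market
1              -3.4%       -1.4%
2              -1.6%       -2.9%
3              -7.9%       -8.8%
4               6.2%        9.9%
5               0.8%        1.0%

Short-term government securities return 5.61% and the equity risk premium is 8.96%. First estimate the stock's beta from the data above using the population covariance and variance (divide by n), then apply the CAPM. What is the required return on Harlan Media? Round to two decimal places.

12.29%

Mean R_i = (-3.4 − 1.6 − 7.9 + 6.2 + 0.8) / 5 = -1.1800%
Mean R_m = (-1.4 − 2.9 − 8.8 + 9.9 + 1.0) / 5 = -0.4400%
Σ(R_i − R̄_i)(R_m − R̄_m) = 138.5040  ⇒  Cov = 138.5040 / 5 = 27.7008
Σ(R_m − R̄_m)² = 185.8520  ⇒  Var(R_m) = 185.8520 / 5 = 37.1704
β = Cov / Var(R_m) = 27.7008 / 37.1704 = 0.7452
E(R) = R_f + β × MRP = 5.61% + 0.7452 × 8.96% = 12.29%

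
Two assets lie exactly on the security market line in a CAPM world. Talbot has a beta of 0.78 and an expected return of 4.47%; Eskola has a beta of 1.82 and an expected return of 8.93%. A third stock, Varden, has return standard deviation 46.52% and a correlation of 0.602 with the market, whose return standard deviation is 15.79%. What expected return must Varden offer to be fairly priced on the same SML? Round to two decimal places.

8.73%

MRP = (8.93% − 4.47%) / (1.82 − 0.78) = 4.2885%
R_f = 4.47% − 0.78 × 4.2885% = 1.1250%
β_Varden = ρ·σ_i/σ_m = 0.602 × 46.52 / 15.79 = 1.7736
E(R_Varden) = R_f + β × MRP = 1.1250% + 1.7736 × 4.2885% = 8.73%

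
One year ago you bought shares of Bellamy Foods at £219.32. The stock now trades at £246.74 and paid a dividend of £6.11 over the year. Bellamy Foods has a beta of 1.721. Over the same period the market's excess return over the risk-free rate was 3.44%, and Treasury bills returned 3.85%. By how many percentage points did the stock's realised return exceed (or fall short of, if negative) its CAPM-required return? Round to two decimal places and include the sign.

Realised HPR = (P1 + D1 − P0) / P0 = (246.74 + 6.11 − 219.32) / 219.32 = 33.53 / 219.32 = 15.2882%
CAPM required = R_f + β·MRP = 3.85% + 1.721 × 3.44% = 9.77024%
α = realised − required = 15.2882% − 9.77024% = +5.52%

+5.52%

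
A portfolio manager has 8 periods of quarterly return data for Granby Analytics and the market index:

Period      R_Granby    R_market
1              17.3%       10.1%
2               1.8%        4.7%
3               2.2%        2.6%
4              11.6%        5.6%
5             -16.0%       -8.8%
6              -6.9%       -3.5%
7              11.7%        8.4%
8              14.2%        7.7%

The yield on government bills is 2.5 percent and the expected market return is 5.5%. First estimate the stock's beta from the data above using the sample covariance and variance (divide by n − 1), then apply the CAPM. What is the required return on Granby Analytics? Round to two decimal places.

7.70%

Mean R_i = (17.3 + 1.8 + 2.2 + 11.6 − 16.0 − 6.9 + 11.7 + 14.2) / 8 = 4.4875%
Mean R_m = (10.1 + 4.7 + 2.6 + 5.6 − 8.8 − 3.5 + 8.4 + 7.7) / 8 = 3.3500%
Σ(R_i − R̄_i)(R_m − R̄_m) = 506.1750  ⇒  Cov = 506.1750 / 7 = 72.3107
Σ(R_m − R̄_m)² = 291.9800  ⇒  Var(R_m) = 291.9800 / 7 = 41.7114
β = Cov / Var(R_m) = 72.3107 / 41.7114 = 1.7336
MRP = 5.5% − 2.5% = 3.00%
E(R) = R_f + β × MRP = 2.5% + 1.7336 × 3.0% = 7.70%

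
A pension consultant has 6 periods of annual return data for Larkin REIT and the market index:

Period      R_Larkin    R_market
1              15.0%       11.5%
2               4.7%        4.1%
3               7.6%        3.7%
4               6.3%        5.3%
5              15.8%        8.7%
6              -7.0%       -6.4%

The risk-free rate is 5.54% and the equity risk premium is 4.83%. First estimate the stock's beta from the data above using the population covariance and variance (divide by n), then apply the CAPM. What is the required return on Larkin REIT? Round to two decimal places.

11.88%

Mean R_i = (15.0 + 4.7 + 7.6 + 6.3 + 15.8 − 7.0) / 6 = 7.0667%
Mean R_m = (11.5 + 4.1 + 3.7 + 5.3 + 8.7 − 6.4) / 6 = 4.4833%
Σ(R_i − R̄_i)(R_m − R̄_m) = 245.4467  ⇒  Cov = 245.4467 / 6 = 40.9078
Σ(R_m − R̄_m)² = 186.8883  ⇒  Var(R_m) = 186.8883 / 6 = 31.1481
β = Cov / Var(R_m) = 40.9078 / 31.1481 = 1.3133
E(R) = R_f + β × MRP = 5.54% + 1.3133 × 4.83% = 11.88%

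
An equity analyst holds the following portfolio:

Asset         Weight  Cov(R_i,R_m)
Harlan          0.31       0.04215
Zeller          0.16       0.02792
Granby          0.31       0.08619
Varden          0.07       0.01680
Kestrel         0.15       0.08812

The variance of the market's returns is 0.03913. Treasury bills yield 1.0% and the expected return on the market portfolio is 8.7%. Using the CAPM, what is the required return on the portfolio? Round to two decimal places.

12.54%

β_Harlan = 0.04215 / 0.03913 = 1.0772
β_Zeller = 0.02792 / 0.03913 = 0.7135
β_Granby = 0.08619 / 0.03913 = 2.2027
β_Varden = 0.01680 / 0.03913 = 0.4293
β_Kestrel = 0.08812 / 0.03913 = 2.2520
β_P = Σ w_i β_i = 0.31×1.0772 + 0.16×0.7135 + 0.31×2.2027 + 0.07×0.4293 + 0.15×2.2520 = 1.4988
MRP = 8.7% − 1.0% = 7.70%
E(R_P) = R_f + β_P × MRP = 1.0% + 1.4988 × 7.7% = 12.54%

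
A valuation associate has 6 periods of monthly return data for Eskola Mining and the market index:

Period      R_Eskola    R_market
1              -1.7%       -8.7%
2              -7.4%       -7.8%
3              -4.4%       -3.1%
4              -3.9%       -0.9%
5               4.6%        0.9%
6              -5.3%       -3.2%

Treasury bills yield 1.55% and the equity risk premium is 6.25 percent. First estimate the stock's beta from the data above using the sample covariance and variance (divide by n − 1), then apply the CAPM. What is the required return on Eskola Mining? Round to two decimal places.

Mean R_i = (-1.7 − 7.4 − 4.4 − 3.9 + 4.6 − 5.3) / 6 = -3.0167%
Mean R_m = (-8.7 − 7.8 − 3.1 − 0.9 + 0.9 − 3.2) / 6 = -3.8000%
Σ(R_i − R̄_i)(R_m − R̄_m) = 41.9800  ⇒  Cov = 41.9800 / 5 = 8.3960
Σ(R_m − R̄_m)² = 71.3600  ⇒  Var(R_m) = 71.3600 / 5 = 14.2720
β = Cov / Var(R_m) = 8.3960 / 14.2720 = 0.5883
E(R) = R_f + β × MRP = 1.55% + 0.5883 × 6.25% = 5.23%

5.23%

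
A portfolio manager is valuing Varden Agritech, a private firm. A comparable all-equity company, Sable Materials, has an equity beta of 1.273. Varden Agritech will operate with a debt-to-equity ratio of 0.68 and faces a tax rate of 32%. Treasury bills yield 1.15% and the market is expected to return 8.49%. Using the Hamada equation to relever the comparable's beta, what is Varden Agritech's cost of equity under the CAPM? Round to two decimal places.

β_L = β_U × [1 + (1 − t)(D/E)] = 1.273 × [1 + (1 − 0.32) × 0.68]
    = 1.273 × [1 + 0.68 × 0.68] = 1.273 × 1.4624 = 1.8616
MRP = 8.49% − 1.15% = 7.34%
E(R) = R_f + β_L × MRP = 1.15% + 1.8616 × 7.34% = 14.81%

14.81%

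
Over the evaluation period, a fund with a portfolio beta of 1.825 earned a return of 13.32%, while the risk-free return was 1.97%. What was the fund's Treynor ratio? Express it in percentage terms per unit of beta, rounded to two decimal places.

6.22%

Treynor = (R_P − R_f) / β_P = (13.32% − 1.97%) / 1.8250 = 11.35% / 1.8250 = 6.22%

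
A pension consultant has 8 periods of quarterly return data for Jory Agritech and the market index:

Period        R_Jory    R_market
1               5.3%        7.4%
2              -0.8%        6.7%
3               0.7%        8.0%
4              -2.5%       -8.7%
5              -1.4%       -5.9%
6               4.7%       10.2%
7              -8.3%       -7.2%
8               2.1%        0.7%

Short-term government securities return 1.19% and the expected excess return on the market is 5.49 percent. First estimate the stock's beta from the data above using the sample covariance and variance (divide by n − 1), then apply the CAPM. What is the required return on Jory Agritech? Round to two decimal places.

3.56%

Mean R_i = (5.3 − 0.8 + 0.7 − 2.5 − 1.4 + 4.7 − 8.3 + 2.1) / 8 = -0.0250%
Mean R_m = (7.4 + 6.7 + 8.0 − 8.7 − 5.9 + 10.2 − 7.2 + 0.7) / 8 = 1.4000%
Σ(R_i − R̄_i)(R_m − R̄_m) = 178.9200  ⇒  Cov = 178.9200 / 7 = 25.5600
Σ(R_m − R̄_m)² = 414.8400  ⇒  Var(R_m) = 414.8400 / 7 = 59.2629
β = Cov / Var(R_m) = 25.5600 / 59.2629 = 0.4313
E(R) = R_f + β × MRP = 1.19% + 0.4313 × 5.49% = 3.56%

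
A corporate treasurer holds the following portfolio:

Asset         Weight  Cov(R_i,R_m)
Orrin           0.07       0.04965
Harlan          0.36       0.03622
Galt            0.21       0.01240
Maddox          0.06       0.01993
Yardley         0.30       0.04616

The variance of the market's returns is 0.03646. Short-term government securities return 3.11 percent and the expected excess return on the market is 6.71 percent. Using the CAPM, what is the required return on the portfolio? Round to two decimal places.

β_Orrin = 0.04965 / 0.03646 = 1.3618
β_Harlan = 0.03622 / 0.03646 = 0.9934
β_Galt = 0.01240 / 0.03646 = 0.3401
β_Maddox = 0.01993 / 0.03646 = 0.5466
β_Yardley = 0.04616 / 0.03646 = 1.2660
β_P = Σ w_i β_i = 0.07×1.3618 + 0.36×0.9934 + 0.21×0.3401 + 0.06×0.5466 + 0.30×1.2660 = 0.9370
E(R_P) = R_f + β_P × MRP = 3.11% + 0.9370 × 6.71% = 9.40%

9.40%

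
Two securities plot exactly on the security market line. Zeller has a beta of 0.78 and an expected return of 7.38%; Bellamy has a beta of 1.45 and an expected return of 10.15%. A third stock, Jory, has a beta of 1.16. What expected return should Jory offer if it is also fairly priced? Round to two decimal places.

MRP (SML slope) = (10.15% − 7.38%) / (1.45 − 0.78) = 2.77% / 0.67 = 4.1343%
R_f (intercept) = 7.38% − 0.78 × 4.1343% = 4.1552%
E(R_Jory) = R_f + β × MRP = 4.1552% + 1.16 × 4.1343% = 8.95%

8.95%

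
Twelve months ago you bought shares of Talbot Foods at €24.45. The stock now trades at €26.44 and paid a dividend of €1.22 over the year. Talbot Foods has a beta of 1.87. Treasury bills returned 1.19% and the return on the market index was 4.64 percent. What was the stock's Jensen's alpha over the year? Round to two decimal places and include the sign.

+5.49%

Realised HPR = (P1 + D1 − P0) / P0 = (26.44 + 1.22 − 24.45) / 24.45 = 3.21 / 24.45 = 13.1288%
MRP = 4.64% − 1.19% = 3.45%
CAPM required = R_f + β·MRP = 1.19% + 1.87 × 3.45% = 7.6415%
α = realised − required = 13.1288% − 7.6415% = +5.49%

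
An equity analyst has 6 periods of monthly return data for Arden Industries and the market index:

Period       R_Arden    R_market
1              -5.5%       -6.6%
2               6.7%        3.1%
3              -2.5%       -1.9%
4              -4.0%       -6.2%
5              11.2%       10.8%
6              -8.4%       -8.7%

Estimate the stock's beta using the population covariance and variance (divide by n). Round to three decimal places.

1.015

Mean R_i = (-5.5 + 6.7 − 2.5 − 4.0 + 11.2 − 8.4) / 6 = -0.4167%
Mean R_m = (-6.6 + 3.1 − 1.9 − 6.2 + 10.8 − 8.7) / 6 = -1.5833%
Σ(R_i − R̄_i)(R_m − R̄_m) = 276.7017  ⇒  Cov = 276.7017 / 6 = 46.1170
Σ(R_m − R̄_m)² = 272.5083  ⇒  Var(R_m) = 272.5083 / 6 = 45.4181
β = Cov / Var(R_m) = 46.1170 / 45.4181 = 1.0154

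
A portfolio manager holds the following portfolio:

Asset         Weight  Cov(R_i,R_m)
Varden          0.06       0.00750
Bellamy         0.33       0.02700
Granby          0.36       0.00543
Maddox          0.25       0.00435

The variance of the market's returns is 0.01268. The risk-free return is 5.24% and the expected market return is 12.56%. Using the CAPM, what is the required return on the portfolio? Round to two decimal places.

β_Varden = 0.00750 / 0.01268 = 0.5915
β_Bellamy = 0.02700 / 0.01268 = 2.1293
β_Granby = 0.00543 / 0.01268 = 0.4282
β_Maddox = 0.00435 / 0.01268 = 0.3431
β_P = Σ w_i β_i = 0.06×0.5915 + 0.33×2.1293 + 0.36×0.4282 + 0.25×0.3431 = 0.9781
MRP = 12.56% − 5.24% = 7.32%
E(R_P) = R_f + β_P × MRP = 5.24% + 0.9781 × 7.32% = 12.40%

12.40%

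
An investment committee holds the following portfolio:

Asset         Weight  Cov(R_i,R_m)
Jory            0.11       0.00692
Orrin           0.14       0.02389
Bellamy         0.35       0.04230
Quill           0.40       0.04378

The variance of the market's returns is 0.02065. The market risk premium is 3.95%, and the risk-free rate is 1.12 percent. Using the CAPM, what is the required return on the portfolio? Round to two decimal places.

8.09%

β_Jory = 0.00692 / 0.02065 = 0.3351
β_Orrin = 0.02389 / 0.02065 = 1.1569
β_Bellamy = 0.04230 / 0.02065 = 2.0484
β_Quill = 0.04378 / 0.02065 = 2.1201
β_P = Σ w_i β_i = 0.11×0.3351 + 0.14×1.1569 + 0.35×2.0484 + 0.40×2.1201 = 1.7638
E(R_P) = R_f + β_P × MRP = 1.12% + 1.7638 × 3.95% = 8.09%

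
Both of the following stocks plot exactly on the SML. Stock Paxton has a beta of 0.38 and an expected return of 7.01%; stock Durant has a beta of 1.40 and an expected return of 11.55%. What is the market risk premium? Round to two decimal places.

Both satisfy E(R) = R_f + β·MRP, so the slope of the SML is
MRP = (11.55% − 7.01%) / (1.40 − 0.38) = 4.54% / 1.02 = 4.4510%

4.45%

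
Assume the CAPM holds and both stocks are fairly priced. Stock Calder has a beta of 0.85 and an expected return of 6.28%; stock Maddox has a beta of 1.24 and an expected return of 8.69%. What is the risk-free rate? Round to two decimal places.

Both satisfy E(R) = R_f + β·MRP, so the slope of the SML is
MRP = (8.69% − 6.28%) / (1.24 − 0.85) = 2.41% / 0.39 = 6.1795%
R_f = E(R_Calder) − β_Calder·MRP = 6.28% − 0.85 × 6.1795% = 1.0274%

1.03%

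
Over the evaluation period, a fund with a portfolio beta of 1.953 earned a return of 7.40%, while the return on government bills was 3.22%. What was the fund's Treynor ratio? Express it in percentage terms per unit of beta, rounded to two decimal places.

Treynor = (R_P − R_f) / β_P = (7.40% − 3.22%) / 1.9530 = 4.18% / 1.9530 = 2.14%

2.14%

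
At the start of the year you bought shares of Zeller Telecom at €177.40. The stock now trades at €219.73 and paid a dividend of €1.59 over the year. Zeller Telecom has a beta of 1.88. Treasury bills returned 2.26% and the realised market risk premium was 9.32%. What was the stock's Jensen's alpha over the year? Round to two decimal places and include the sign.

+4.98%

Realised HPR = (P1 + D1 − P0) / P0 = (219.73 + 1.59 − 177.40) / 177.40 = 43.92 / 177.40 = 24.7576%
CAPM required = R_f + β·MRP = 2.26% + 1.88 × 9.32% = 19.7816%
α = realised − required = 24.7576% − 19.7816% = +4.98%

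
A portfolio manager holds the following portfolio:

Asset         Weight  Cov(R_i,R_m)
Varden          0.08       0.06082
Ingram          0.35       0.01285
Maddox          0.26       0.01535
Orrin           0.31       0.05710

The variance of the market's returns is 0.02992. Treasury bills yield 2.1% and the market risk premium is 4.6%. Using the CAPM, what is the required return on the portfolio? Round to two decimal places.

6.87%

β_Varden = 0.06082 / 0.02992 = 2.0328
β_Ingram = 0.01285 / 0.02992 = 0.4295
β_Maddox = 0.01535 / 0.02992 = 0.5130
β_Orrin = 0.05710 / 0.02992 = 1.9084
β_P = Σ w_i β_i = 0.08×2.0328 + 0.35×0.4295 + 0.26×0.5130 + 0.31×1.9084 = 1.0379
E(R_P) = R_f + β_P × MRP = 2.1% + 1.0379 × 4.6% = 6.87%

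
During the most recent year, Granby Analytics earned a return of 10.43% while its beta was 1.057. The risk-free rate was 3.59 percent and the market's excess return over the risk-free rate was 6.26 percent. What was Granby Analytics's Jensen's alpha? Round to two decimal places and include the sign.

CAPM benchmark = R_f + β(R_m − R_f) = 3.59% + 1.057 × 6.26% = 10.20682%
α = actual − benchmark = 10.43% − 10.20682% = +0.22%

+0.22%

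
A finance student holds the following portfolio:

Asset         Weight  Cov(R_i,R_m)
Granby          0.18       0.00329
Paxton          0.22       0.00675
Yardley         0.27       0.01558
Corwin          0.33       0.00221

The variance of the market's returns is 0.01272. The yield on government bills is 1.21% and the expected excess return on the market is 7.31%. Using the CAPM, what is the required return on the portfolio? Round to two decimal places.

β_Granby = 0.00329 / 0.01272 = 0.2586
β_Paxton = 0.00675 / 0.01272 = 0.5307
β_Yardley = 0.01558 / 0.01272 = 1.2248
β_Corwin = 0.00221 / 0.01272 = 0.1737
β_P = Σ w_i β_i = 0.18×0.2586 + 0.22×0.5307 + 0.27×1.2248 + 0.33×0.1737 = 0.5513
E(R_P) = R_f + β_P × MRP = 1.21% + 0.5513 × 7.31% = 5.24%

5.24%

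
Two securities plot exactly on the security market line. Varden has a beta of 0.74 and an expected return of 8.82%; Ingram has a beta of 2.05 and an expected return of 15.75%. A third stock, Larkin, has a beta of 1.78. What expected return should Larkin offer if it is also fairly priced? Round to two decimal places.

MRP (SML slope) = (15.75% − 8.82%) / (2.05 − 0.74) = 6.93% / 1.31 = 5.2901%
R_f (intercept) = 8.82% − 0.74 × 5.2901% = 4.9053%
E(R_Larkin) = R_f + β × MRP = 4.9053% + 1.78 × 5.2901% = 14.32%

14.32%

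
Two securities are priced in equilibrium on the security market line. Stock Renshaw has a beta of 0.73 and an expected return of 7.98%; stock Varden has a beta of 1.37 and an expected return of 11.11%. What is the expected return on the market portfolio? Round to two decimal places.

9.30%

Both satisfy E(R) = R_f + β·MRP, so the slope of the SML is
MRP = (11.11% − 7.98%) / (1.37 − 0.73) = 3.13% / 0.64 = 4.8906%
R_f = E(R_Renshaw) − β_Renshaw·MRP = 7.98% − 0.73 × 4.8906% = 4.4099%
E(R_m) = R_f + MRP = 4.4099% + 4.8906% = 9.30%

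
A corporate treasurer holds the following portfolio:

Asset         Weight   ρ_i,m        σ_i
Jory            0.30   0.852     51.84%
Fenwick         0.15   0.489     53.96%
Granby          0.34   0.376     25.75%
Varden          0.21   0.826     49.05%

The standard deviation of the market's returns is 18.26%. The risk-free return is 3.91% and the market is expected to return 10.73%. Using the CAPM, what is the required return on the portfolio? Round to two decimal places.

14.74%

β_Jory = 0.852 × 51.84% / 18.26% = 2.4188
β_Fenwick = 0.489 × 53.96% / 18.26% = 1.4450
β_Granby = 0.376 × 25.75% / 18.26% = 0.5302
β_Varden = 0.826 × 49.05% / 18.26% = 2.2188
β_P = Σ w_i β_i = 0.30×2.4188 + 0.15×1.4450 + 0.34×0.5302 + 0.21×2.2188 = 1.5886
MRP = 10.73% − 3.91% = 6.82%
E(R_P) = R_f + β_P × MRP = 3.91% + 1.5886 × 6.82% = 14.74%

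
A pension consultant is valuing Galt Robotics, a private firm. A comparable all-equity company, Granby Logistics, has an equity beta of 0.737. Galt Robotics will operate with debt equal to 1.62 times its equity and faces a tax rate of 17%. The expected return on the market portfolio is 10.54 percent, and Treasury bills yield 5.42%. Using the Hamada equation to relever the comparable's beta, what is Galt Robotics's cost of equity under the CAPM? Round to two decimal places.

14.27%

β_L = β_U × [1 + (1 − t)(D/E)] = 0.737 × [1 + (1 − 0.17) × 1.62]
    = 0.737 × [1 + 0.83 × 1.62] = 0.737 × 2.3446 = 1.7280
MRP = 10.54% − 5.42% = 5.12%
E(R) = R_f + β_L × MRP = 5.42% + 1.7280 × 5.12% = 14.27%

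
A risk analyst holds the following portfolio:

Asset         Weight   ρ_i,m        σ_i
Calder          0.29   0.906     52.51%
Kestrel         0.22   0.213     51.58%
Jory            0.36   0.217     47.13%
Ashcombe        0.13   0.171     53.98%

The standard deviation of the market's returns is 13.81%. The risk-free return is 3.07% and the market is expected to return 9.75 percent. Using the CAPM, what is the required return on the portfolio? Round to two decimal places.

β_Calder = 0.906 × 52.51% / 13.81% = 3.4449
β_Kestrel = 0.213 × 51.58% / 13.81% = 0.7955
β_Jory = 0.217 × 47.13% / 13.81% = 0.7406
β_Ashcombe = 0.171 × 53.98% / 13.81% = 0.6684
β_P = Σ w_i β_i = 0.29×3.4449 + 0.22×0.7955 + 0.36×0.7406 + 0.13×0.6684 = 1.5275
MRP = 9.75% − 3.07% = 6.68%
E(R_P) = R_f + β_P × MRP = 3.07% + 1.5275 × 6.68% = 13.27%

13.27%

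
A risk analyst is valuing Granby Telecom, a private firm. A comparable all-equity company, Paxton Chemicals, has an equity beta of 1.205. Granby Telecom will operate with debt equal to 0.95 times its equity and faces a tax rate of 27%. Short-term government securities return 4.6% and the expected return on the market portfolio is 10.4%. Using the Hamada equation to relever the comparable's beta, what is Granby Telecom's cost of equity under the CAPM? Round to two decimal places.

β_L = β_U × [1 + (1 − t)(D/E)] = 1.205 × [1 + (1 − 0.27) × 0.95]
    = 1.205 × [1 + 0.73 × 0.95] = 1.205 × 1.6935 = 2.0407
MRP = 10.4% − 4.6% = 5.80%
E(R) = R_f + β_L × MRP = 4.6% + 2.0407 × 5.8% = 16.44%

16.44%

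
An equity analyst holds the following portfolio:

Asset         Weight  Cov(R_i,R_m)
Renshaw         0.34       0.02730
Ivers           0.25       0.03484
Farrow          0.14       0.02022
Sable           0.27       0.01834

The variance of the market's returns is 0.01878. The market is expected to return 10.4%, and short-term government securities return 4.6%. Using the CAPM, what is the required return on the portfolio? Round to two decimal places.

β_Renshaw = 0.02730 / 0.01878 = 1.4537
β_Ivers = 0.03484 / 0.01878 = 1.8552
β_Farrow = 0.02022 / 0.01878 = 1.0767
β_Sable = 0.01834 / 0.01878 = 0.9766
β_P = Σ w_i β_i = 0.34×1.4537 + 0.25×1.8552 + 0.14×1.0767 + 0.27×0.9766 = 1.3725
MRP = 10.4% − 4.6% = 5.80%
E(R_P) = R_f + β_P × MRP = 4.6% + 1.3725 × 5.8% = 12.56%

12.56%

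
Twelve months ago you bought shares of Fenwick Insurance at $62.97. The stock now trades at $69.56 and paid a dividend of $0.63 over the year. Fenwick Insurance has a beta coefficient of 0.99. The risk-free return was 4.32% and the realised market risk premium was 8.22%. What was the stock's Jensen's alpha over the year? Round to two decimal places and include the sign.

-0.99%

Realised HPR = (P1 + D1 − P0) / P0 = (69.56 + 0.63 − 62.97) / 62.97 = 7.22 / 62.97 = 11.4658%
CAPM required = R_f + β·MRP = 4.32% + 0.99 × 8.22% = 12.4578%
α = realised − required = 11.4658% − 12.4578% = -0.99%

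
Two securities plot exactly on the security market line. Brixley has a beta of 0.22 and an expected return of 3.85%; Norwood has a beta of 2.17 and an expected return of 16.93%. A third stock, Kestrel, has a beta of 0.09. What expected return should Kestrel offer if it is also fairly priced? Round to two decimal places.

2.98%

MRP (SML slope) = (16.93% − 3.85%) / (2.17 − 0.22) = 13.08% / 1.95 = 6.7077%
R_f (intercept) = 3.85% − 0.22 × 6.7077% = 2.3743%
E(R_Kestrel) = R_f + β × MRP = 2.3743% + 0.09 × 6.7077% = 2.98%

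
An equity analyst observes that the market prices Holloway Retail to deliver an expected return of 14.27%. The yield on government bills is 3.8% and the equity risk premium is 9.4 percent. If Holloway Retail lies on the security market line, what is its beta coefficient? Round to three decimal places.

1.114

β = (E(R) − R_f) / MRP = (14.27% − 3.8%) / 9.4% = 10.47% / 9.4% = 1.114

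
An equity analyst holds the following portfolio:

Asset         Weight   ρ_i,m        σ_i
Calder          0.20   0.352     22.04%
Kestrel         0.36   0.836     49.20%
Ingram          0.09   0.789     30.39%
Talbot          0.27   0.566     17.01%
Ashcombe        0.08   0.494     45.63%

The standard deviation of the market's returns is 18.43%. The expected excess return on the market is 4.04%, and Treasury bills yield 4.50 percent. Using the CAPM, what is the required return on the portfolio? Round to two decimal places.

9.52%

β_Calder = 0.352 × 22.04% / 18.43% = 0.4209
β_Kestrel = 0.836 × 49.20% / 18.43% = 2.2318
β_Ingram = 0.789 × 30.39% / 18.43% = 1.3010
β_Talbot = 0.566 × 17.01% / 18.43% = 0.5224
β_Ashcombe = 0.494 × 45.63% / 18.43% = 1.2231
β_P = Σ w_i β_i = 0.20×0.4209 + 0.36×2.2318 + 0.09×1.3010 + 0.27×0.5224 + 0.08×1.2231 = 1.2436
E(R_P) = R_f + β_P × MRP = 4.50% + 1.2436 × 4.04% = 9.52%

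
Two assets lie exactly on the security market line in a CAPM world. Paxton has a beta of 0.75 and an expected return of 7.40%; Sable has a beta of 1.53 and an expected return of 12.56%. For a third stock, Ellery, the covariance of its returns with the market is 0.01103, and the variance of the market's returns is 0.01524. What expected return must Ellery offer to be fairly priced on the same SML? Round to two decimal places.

MRP = (12.56% − 7.40%) / (1.53 − 0.75) = 6.6154%
R_f = 7.40% − 0.75 × 6.6154% = 2.4385%
β_Ellery = Cov / Var(R_m) = 0.01103 / 0.01524 = 0.7238
E(R_Ellery) = R_f + β × MRP = 2.4385% + 0.7238 × 6.6154% = 7.23%

7.23%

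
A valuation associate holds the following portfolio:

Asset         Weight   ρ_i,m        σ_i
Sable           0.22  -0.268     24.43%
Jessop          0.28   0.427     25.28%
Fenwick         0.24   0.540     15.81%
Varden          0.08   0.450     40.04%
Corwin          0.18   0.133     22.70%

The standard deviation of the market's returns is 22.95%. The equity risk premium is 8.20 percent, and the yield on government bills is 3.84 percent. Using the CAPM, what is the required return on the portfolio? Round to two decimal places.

5.85%

β_Sable = -0.268 × 24.43% / 22.95% = -0.2853
β_Jessop = 0.427 × 25.28% / 22.95% = 0.4704
β_Fenwick = 0.540 × 15.81% / 22.95% = 0.3720
β_Varden = 0.450 × 40.04% / 22.95% = 0.7851
β_Corwin = 0.133 × 22.70% / 22.95% = 0.1316
β_P = Σ w_i β_i = 0.22×-0.2853 + 0.28×0.4704 + 0.24×0.3720 + 0.08×0.7851 + 0.18×0.1316 = 0.2447
E(R_P) = R_f + β_P × MRP = 3.84% + 0.2447 × 8.20% = 5.85%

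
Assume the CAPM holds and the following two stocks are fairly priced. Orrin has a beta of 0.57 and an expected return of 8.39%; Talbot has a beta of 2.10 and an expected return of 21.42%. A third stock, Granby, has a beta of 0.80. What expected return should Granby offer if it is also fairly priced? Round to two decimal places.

MRP (SML slope) = (21.42% − 8.39%) / (2.10 − 0.57) = 13.03% / 1.53 = 8.5163%
R_f (intercept) = 8.39% − 0.57 × 8.5163% = 3.5357%
E(R_Granby) = R_f + β × MRP = 3.5357% + 0.80 × 8.5163% = 10.35%

10.35%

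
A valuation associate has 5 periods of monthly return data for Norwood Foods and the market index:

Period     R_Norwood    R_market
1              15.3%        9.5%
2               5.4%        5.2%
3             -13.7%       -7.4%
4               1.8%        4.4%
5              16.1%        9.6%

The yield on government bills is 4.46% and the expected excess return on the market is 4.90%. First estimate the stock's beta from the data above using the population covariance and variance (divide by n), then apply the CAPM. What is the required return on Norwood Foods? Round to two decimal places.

12.88%

Mean R_i = (15.3 + 5.4 − 13.7 + 1.8 + 16.1) / 5 = 4.9800%
Mean R_m = (9.5 + 5.2 − 7.4 + 4.4 + 9.6) / 5 = 4.2600%
Σ(R_i − R̄_i)(R_m − R̄_m) = 331.2160  ⇒  Cov = 331.2160 / 5 = 66.2432
Σ(R_m − R̄_m)² = 192.8320  ⇒  Var(R_m) = 192.8320 / 5 = 38.5664
β = Cov / Var(R_m) = 66.2432 / 38.5664 = 1.7176
E(R) = R_f + β × MRP = 4.46% + 1.7176 × 4.90% = 12.88%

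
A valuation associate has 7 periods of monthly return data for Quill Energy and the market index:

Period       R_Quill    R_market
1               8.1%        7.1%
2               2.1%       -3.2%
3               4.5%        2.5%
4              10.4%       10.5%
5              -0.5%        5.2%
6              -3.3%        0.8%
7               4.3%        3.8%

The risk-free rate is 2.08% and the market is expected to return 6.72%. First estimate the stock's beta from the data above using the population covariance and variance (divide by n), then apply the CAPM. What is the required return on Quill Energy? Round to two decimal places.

Mean R_i = (8.1 + 2.1 + 4.5 + 10.4 − 0.5 − 3.3 + 4.3) / 7 = 3.6571%
Mean R_m = (7.1 − 3.2 + 2.5 + 10.5 + 5.2 + 0.8 + 3.8) / 7 = 3.8143%
Σ(R_i − R̄_i)(R_m − R̄_m) = 84.6943  ⇒  Cov = 84.6943 / 7 = 12.0992
Σ(R_m − R̄_m)² = 117.4286  ⇒  Var(R_m) = 117.4286 / 7 = 16.7755
β = Cov / Var(R_m) = 12.0992 / 16.7755 = 0.7212
MRP = 6.72% − 2.08% = 4.64%
E(R) = R_f + β × MRP = 2.08% + 0.7212 × 4.64% = 5.43%

5.43%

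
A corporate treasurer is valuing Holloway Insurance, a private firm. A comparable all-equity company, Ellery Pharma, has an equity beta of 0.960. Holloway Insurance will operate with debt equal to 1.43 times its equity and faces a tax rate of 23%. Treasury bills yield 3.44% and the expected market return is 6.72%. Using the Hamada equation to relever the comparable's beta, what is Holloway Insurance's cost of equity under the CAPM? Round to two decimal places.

10.06%

β_L = β_U × [1 + (1 − t)(D/E)] = 0.960 × [1 + (1 − 0.23) × 1.43]
    = 0.960 × [1 + 0.77 × 1.43] = 0.960 × 2.1011 = 2.0171
MRP = 6.72% − 3.44% = 3.28%
E(R) = R_f + β_L × MRP = 3.44% + 2.0171 × 3.28% = 10.06%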